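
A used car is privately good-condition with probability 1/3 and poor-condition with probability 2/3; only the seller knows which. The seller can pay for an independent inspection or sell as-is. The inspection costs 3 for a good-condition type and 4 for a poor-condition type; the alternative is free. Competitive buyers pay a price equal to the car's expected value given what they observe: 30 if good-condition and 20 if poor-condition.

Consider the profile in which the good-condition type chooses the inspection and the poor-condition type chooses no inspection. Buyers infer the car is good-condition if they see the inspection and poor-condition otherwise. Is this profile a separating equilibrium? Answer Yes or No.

No

Under these beliefs, the inspection earns price 30 and no inspection earns price 20.
good-condition: the inspection nets 30 − 3 = 27; no inspection nets 20. good-condition prefers the inspection.
poor-condition: the inspection nets 30 − 4 = 26; no inspection nets 20. poor-condition would deviate to the inspection.
poor-condition has a profitable deviation, so the profile is not an equilibrium.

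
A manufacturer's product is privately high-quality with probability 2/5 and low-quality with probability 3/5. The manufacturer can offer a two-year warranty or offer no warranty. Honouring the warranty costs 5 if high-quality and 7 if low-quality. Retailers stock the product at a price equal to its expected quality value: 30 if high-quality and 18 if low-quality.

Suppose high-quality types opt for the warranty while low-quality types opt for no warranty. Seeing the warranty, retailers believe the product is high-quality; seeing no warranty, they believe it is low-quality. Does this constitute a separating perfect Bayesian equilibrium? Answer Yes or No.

No

Under these beliefs, the warranty earns price 30 and no warranty earns price 18.
high-quality: the warranty nets 30 − 5 = 25; no warranty nets 18. high-quality prefers the warranty.
low-quality: the warranty nets 30 − 7 = 23; no warranty nets 18. low-quality would deviate to the warranty.
low-quality has a profitable deviation, so the profile is not an equilibrium.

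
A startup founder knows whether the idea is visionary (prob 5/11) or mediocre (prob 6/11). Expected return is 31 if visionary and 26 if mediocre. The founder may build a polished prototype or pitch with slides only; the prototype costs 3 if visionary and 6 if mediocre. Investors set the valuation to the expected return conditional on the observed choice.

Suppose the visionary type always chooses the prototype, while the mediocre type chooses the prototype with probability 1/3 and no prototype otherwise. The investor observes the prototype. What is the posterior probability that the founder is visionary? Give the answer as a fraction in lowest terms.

P(the prototype) = (5/11)·1 + (6/11)·(1/3) = 7/11.
By Bayes' rule, P(visionary | the prototype) = (5/11) / (7/11) = 5/7.

5/7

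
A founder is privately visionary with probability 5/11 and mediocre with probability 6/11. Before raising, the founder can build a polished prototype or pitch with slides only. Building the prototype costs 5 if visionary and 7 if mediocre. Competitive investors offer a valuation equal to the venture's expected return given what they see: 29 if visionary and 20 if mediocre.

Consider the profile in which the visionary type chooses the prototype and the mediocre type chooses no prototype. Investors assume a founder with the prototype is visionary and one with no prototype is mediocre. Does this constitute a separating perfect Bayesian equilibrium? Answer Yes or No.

Under these beliefs, the prototype earns valuation 29 and no prototype earns valuation 20.
visionary: the prototype nets 29 − 5 = 24; no prototype nets 20. visionary prefers the prototype.
mediocre: the prototype nets 29 − 7 = 22; no prototype nets 20. mediocre would deviate to the prototype.
mediocre has a profitable deviation, so the profile is not an equilibrium.

No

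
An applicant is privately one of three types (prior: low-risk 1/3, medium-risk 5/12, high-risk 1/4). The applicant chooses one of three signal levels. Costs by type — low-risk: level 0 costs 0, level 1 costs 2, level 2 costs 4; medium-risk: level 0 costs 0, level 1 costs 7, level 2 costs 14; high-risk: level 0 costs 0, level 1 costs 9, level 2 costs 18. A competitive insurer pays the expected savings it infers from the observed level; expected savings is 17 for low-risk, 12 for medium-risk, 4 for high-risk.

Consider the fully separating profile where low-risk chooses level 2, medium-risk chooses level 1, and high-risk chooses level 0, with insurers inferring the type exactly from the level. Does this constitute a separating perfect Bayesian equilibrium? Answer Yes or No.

Yes

Separating rebates: level 2 → 17, level 1 → 12, level 0 → 4.
low-risk (assigned level 2): level 0: 4 − 0 = 4; level 1: 12 − 2 = 10; level 2: 17 − 4 = 13. low-risk stays.
medium-risk (assigned level 1): level 0: 4 − 0 = 4; level 1: 12 − 7 = 5; level 2: 17 − 14 = 3. medium-risk stays.
high-risk (assigned level 0): level 0: 4 − 0 = 4; level 1: 12 − 9 = 3; level 2: 17 − 18 = -1. high-risk stays.
Every type prefers its assigned level; separation holds.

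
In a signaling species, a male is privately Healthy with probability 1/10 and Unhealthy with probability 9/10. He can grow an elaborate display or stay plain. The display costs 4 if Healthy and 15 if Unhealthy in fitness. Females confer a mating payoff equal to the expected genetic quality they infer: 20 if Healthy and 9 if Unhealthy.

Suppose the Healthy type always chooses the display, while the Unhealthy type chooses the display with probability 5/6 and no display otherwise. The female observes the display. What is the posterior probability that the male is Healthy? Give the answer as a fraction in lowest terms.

2/17

P(the display) = (1/10)·1 + (9/10)·(5/6) = 17/20.
By Bayes' rule, P(Healthy | the display) = (1/10) / (17/20) = 2/17.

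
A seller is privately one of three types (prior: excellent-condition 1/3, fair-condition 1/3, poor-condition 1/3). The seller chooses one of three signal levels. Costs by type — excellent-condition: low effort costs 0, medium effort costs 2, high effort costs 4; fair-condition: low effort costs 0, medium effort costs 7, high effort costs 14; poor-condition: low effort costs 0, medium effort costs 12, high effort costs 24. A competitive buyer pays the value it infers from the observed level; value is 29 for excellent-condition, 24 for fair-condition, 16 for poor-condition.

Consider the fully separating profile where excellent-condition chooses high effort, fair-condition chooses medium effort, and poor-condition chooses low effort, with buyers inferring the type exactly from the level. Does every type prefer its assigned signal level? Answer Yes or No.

Separating prices: high effort → 29, medium effort → 24, low effort → 16.
excellent-condition (assigned high effort): low effort: 16 − 0 = 16; medium effort: 24 − 2 = 22; high effort: 29 − 4 = 25. excellent-condition stays.
fair-condition (assigned medium effort): low effort: 16 − 0 = 16; medium effort: 24 − 7 = 17; high effort: 29 − 14 = 15. fair-condition stays.
poor-condition (assigned low effort): low effort: 16 − 0 = 16; medium effort: 24 − 12 = 12; high effort: 29 − 24 = 5. poor-condition stays.
Every type prefers its assigned level; separation holds.

Yes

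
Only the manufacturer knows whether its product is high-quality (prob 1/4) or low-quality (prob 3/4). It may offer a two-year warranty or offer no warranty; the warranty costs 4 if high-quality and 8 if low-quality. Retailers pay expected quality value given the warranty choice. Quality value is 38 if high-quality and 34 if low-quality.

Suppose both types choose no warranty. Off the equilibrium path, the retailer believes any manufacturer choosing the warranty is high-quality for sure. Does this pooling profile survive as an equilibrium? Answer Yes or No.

Yes

On path, the retailer holds the prior and pays 1/4·38 + 3/4·34 = 35. Off path (the warranty), believing high-quality, it pays 38.
high-quality: no warranty nets 35; the warranty nets 38 − 4 = 34. high-quality stays.
low-quality: no warranty nets 35; the warranty nets 38 − 8 = 30. low-quality stays.
No type deviates, so pooling is sustained.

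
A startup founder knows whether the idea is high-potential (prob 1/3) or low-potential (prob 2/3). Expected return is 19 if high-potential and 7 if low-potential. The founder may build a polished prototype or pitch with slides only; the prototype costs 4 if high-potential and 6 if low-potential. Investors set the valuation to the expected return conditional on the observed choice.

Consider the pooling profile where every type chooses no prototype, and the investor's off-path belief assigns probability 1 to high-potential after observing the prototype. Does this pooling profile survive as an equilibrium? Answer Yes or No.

On path, the investor holds the prior and pays 1/3·19 + 2/3·7 = 11. Off path (the prototype), believing high-potential, it pays 19.
high-potential: no prototype nets 11; the prototype nets 19 − 4 = 15. high-potential would deviate.
low-potential: no prototype nets 11; the prototype nets 19 − 6 = 13. low-potential would deviate.
A type deviates, so pooling fails.

No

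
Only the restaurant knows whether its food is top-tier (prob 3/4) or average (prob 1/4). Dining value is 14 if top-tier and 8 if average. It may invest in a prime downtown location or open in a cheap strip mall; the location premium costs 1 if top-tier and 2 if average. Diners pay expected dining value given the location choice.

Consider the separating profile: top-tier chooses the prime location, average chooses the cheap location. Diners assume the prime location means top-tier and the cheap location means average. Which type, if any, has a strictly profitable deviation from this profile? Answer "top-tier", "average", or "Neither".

The prime location pays 14; the cheap location pays 8.
top-tier: assigned the prime location, nets 14 − 1 = 13; deviating to the cheap location nets 8.
average: assigned the cheap location, nets 8; deviating to the prime location nets 14 − 2 = 12.
The average type gains 4 by deviating.

average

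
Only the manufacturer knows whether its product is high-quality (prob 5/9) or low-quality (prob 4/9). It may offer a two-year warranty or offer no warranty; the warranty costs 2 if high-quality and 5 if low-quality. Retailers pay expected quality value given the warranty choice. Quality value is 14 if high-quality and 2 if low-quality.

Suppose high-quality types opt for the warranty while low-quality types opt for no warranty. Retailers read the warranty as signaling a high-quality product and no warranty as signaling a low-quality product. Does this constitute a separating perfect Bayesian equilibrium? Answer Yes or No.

Under these beliefs, the warranty earns price 14 and no warranty earns price 2.
high-quality: the warranty nets 14 − 2 = 12; no warranty nets 2. high-quality prefers the warranty.
low-quality: the warranty nets 14 − 5 = 9; no warranty nets 2. low-quality would deviate to the warranty.
low-quality has a profitable deviation, so the profile is not an equilibrium.

No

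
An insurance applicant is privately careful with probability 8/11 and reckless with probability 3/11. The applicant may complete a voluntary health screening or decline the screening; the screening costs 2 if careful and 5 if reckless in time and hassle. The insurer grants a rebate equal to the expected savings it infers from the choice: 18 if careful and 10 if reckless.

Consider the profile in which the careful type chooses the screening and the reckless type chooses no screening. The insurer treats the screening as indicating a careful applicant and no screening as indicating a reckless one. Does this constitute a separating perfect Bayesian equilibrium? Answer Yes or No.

No

Under these beliefs, the screening earns rebate 18 and no screening earns rebate 10.
careful: the screening nets 18 − 2 = 16; no screening nets 10. careful prefers the screening.
reckless: the screening nets 18 − 5 = 13; no screening nets 10. reckless would deviate to the screening.
reckless has a profitable deviation, so the profile is not an equilibrium.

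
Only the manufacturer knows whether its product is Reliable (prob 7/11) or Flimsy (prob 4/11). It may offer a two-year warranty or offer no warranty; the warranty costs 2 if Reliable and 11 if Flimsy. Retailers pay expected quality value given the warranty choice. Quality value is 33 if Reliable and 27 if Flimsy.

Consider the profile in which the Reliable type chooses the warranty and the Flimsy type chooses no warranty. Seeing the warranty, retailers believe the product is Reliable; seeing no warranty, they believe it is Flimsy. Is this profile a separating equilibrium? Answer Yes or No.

Yes

Under these beliefs, the warranty earns price 33 and no warranty earns price 27.
Reliable: the warranty nets 33 − 2 = 31; no warranty nets 27. Reliable prefers the warranty.
Flimsy: the warranty nets 33 − 11 = 22; no warranty nets 27. Flimsy prefers no warranty.
Neither type deviates, so the separating profile is an equilibrium.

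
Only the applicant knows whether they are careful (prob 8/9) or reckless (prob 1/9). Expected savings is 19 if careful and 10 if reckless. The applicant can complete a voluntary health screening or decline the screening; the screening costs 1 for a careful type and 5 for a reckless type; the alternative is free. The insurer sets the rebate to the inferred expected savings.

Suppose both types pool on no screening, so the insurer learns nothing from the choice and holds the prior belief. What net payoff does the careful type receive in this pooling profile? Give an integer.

18

Pooled rebate = 8/9·19 + 1/9·10 = 18.
careful pays no cost for no screening, so net payoff = 18.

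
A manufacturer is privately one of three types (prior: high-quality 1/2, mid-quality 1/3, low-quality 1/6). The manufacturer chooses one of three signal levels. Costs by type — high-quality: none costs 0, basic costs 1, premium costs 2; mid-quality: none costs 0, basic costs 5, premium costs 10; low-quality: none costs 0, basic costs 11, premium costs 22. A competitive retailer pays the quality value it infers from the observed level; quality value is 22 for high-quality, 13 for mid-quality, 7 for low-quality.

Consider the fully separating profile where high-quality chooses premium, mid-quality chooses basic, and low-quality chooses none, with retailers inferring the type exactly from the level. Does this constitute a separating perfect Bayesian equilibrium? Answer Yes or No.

Separating prices: premium → 22, basic → 13, none → 7.
high-quality (assigned premium): none: 7 − 0 = 7; basic: 13 − 1 = 12; premium: 22 − 2 = 20. high-quality stays.
mid-quality (assigned basic): none: 7 − 0 = 7; basic: 13 − 5 = 8; premium: 22 − 10 = 12. mid-quality prefers premium.
low-quality (assigned none): none: 7 − 0 = 7; basic: 13 − 11 = 2; premium: 22 − 22 = 0. low-quality stays.
At least one type deviates; the separating profile fails.

No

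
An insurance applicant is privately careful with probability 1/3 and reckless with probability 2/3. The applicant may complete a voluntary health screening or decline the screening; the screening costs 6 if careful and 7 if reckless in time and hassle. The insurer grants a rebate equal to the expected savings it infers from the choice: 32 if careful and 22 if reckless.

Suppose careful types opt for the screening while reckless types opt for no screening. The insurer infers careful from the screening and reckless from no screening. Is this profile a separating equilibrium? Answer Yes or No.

No

Under these beliefs, the screening earns rebate 32 and no screening earns rebate 22.
careful: the screening nets 32 − 6 = 26; no screening nets 22. careful prefers the screening.
reckless: the screening nets 32 − 7 = 25; no screening nets 22. reckless would deviate to the screening.
reckless has a profitable deviation, so the profile is not an equilibrium.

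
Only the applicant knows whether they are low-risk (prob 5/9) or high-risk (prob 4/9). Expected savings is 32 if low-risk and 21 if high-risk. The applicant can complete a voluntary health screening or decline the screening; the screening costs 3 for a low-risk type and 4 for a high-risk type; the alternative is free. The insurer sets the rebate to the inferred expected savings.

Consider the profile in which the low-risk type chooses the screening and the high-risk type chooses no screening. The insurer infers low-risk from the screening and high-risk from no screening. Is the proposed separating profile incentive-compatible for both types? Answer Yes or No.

Under these beliefs, the screening earns rebate 32 and no screening earns rebate 21.
low-risk: the screening nets 32 − 3 = 29; no screening nets 21. low-risk prefers the screening.
high-risk: the screening nets 32 − 4 = 28; no screening nets 21. high-risk would deviate to the screening.
high-risk has a profitable deviation, so the profile is not an equilibrium.

No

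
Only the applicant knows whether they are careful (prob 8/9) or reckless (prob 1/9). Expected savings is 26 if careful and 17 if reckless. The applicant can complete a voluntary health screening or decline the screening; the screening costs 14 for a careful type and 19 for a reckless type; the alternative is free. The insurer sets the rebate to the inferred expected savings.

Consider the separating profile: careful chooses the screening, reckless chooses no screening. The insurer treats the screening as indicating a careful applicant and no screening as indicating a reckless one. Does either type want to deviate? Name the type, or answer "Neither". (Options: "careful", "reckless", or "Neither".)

The screening pays 26; no screening pays 17.
careful: assigned the screening, nets 26 − 14 = 12; deviating to no screening nets 17.
reckless: assigned no screening, nets 17; deviating to the screening nets 26 − 19 = 7.
The careful type gains 5 by deviating.

careful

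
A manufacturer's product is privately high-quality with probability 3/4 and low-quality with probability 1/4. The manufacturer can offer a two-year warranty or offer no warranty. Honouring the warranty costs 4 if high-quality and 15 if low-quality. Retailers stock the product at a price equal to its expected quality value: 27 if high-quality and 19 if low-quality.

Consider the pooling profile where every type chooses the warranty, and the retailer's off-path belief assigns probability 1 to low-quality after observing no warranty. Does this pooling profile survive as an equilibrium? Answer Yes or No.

No

On path, the retailer holds the prior and pays 3/4·27 + 1/4·19 = 25. Off path (no warranty), believing low-quality, it pays 19.
high-quality: the warranty nets 25 − 4 = 21; no warranty nets 19. high-quality stays.
low-quality: the warranty nets 25 − 15 = 10; no warranty nets 19. low-quality would deviate.
A type deviates, so pooling fails.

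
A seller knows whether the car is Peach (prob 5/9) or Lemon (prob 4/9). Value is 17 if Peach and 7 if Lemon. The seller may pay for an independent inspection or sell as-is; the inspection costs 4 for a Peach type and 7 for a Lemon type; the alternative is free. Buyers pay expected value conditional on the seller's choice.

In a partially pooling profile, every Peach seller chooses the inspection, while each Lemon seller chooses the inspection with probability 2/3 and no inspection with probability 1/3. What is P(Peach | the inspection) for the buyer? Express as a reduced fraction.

15/23

P(the inspection) = (5/9)·1 + (4/9)·(2/3) = 23/27.
By Bayes' rule, P(Peach | the inspection) = (5/9) / (23/27) = 15/23.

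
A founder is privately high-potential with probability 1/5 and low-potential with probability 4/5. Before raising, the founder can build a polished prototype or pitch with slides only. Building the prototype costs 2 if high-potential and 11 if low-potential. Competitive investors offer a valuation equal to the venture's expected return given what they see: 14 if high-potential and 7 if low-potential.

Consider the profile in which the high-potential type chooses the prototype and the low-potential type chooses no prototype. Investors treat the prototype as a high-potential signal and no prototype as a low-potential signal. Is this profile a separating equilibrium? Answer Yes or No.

Under these beliefs, the prototype earns valuation 14 and no prototype earns valuation 7.
high-potential: the prototype nets 14 − 2 = 12; no prototype nets 7. high-potential prefers the prototype.
low-potential: the prototype nets 14 − 11 = 3; no prototype nets 7. low-potential prefers no prototype.
Neither type deviates, so the separating profile is an equilibrium.

Yes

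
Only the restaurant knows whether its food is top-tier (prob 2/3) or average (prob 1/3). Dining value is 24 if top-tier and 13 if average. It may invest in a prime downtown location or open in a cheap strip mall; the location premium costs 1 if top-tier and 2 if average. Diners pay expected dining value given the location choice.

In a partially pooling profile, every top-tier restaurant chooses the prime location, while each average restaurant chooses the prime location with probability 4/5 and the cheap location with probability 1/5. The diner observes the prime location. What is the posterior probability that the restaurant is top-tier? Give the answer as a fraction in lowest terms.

5/7

P(the prime location) = (2/3)·1 + (1/3)·(4/5) = 14/15.
By Bayes' rule, P(top-tier | the prime location) = (2/3) / (14/15) = 5/7.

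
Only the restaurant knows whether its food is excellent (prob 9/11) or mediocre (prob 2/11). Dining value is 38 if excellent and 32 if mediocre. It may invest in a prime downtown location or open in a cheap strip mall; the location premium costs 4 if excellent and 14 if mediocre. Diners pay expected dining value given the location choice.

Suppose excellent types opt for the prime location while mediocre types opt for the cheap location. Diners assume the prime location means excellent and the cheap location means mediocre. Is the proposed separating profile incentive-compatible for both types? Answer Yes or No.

Under these beliefs, the prime location earns price premium 38 and the cheap location earns price premium 32.
excellent: the prime location nets 38 − 4 = 34; the cheap location nets 32. excellent prefers the prime location.
mediocre: the prime location nets 38 − 14 = 24; the cheap location nets 32. mediocre prefers the cheap location.
Neither type deviates, so the separating profile is an equilibrium.

Yes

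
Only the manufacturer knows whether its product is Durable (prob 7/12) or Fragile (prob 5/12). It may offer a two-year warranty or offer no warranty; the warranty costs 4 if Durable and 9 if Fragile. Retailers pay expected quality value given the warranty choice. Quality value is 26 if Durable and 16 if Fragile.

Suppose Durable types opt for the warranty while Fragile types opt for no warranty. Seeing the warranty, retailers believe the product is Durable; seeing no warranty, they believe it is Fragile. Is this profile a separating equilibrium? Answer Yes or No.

No

Under these beliefs, the warranty earns price 26 and no warranty earns price 16.
Durable: the warranty nets 26 − 4 = 22; no warranty nets 16. Durable prefers the warranty.
Fragile: the warranty nets 26 − 9 = 17; no warranty nets 16. Fragile would deviate to the warranty.
Fragile has a profitable deviation, so the profile is not an equilibrium.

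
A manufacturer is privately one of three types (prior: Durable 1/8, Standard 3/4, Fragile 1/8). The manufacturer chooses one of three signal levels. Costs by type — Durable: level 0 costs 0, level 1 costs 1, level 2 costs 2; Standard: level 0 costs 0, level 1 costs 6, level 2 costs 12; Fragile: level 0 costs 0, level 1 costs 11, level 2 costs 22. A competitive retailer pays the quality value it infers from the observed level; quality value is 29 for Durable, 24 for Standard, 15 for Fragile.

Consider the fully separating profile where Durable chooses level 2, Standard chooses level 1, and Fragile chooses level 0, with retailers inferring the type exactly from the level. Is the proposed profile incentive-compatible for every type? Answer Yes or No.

Yes

Separating prices: level 2 → 29, level 1 → 24, level 0 → 15.
Durable (assigned level 2): level 0: 15 − 0 = 15; level 1: 24 − 1 = 23; level 2: 29 − 2 = 27. Durable stays.
Standard (assigned level 1): level 0: 15 − 0 = 15; level 1: 24 − 6 = 18; level 2: 29 − 12 = 17. Standard stays.
Fragile (assigned level 0): level 0: 15 − 0 = 15; level 1: 24 − 11 = 13; level 2: 29 − 22 = 7. Fragile stays.
Every type prefers its assigned level; separation holds.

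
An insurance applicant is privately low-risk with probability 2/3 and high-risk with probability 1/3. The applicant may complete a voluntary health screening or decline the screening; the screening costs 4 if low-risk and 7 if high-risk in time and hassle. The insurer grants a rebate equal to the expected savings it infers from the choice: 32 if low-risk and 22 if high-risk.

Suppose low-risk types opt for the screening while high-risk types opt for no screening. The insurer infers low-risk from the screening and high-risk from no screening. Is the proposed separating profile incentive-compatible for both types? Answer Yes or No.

Under these beliefs, the screening earns rebate 32 and no screening earns rebate 22.
low-risk: the screening nets 32 − 4 = 28; no screening nets 22. low-risk prefers the screening.
high-risk: the screening nets 32 − 7 = 25; no screening nets 22. high-risk would deviate to the screening.
high-risk has a profitable deviation, so the profile is not an equilibrium.

No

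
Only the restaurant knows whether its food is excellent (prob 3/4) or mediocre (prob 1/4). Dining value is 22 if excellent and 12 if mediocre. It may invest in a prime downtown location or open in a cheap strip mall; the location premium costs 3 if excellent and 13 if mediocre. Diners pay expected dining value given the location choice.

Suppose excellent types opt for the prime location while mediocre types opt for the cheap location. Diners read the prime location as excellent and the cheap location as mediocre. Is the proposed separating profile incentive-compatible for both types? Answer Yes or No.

Under these beliefs, the prime location earns price premium 22 and the cheap location earns price premium 12.
excellent: the prime location nets 22 − 3 = 19; the cheap location nets 12. excellent prefers the prime location.
mediocre: the prime location nets 22 − 13 = 9; the cheap location nets 12. mediocre prefers the cheap location.
Neither type deviates, so the separating profile is an equilibrium.

Yes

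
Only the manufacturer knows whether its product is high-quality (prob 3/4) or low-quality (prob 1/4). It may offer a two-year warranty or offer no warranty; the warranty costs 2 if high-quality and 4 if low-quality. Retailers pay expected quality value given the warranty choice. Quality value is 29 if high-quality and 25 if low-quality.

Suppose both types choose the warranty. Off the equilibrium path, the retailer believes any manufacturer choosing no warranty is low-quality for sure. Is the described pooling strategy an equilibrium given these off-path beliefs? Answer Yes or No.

On path, the retailer holds the prior and pays 3/4·29 + 1/4·25 = 28. Off path (no warranty), believing low-quality, it pays 25.
high-quality: the warranty nets 28 − 2 = 26; no warranty nets 25. high-quality stays.
low-quality: the warranty nets 28 − 4 = 24; no warranty nets 25. low-quality would deviate.
A type deviates, so pooling fails.

No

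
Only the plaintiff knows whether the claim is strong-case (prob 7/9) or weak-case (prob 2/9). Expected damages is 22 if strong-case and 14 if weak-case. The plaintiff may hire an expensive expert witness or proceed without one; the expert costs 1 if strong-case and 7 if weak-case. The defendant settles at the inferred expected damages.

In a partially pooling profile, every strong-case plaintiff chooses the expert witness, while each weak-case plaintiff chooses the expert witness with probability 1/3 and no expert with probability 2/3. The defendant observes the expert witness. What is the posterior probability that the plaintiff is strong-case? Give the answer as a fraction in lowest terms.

21/23

P(the expert witness) = (7/9)·1 + (2/9)·(1/3) = 23/27.
By Bayes' rule, P(strong-case | the expert witness) = (7/9) / (23/27) = 21/23.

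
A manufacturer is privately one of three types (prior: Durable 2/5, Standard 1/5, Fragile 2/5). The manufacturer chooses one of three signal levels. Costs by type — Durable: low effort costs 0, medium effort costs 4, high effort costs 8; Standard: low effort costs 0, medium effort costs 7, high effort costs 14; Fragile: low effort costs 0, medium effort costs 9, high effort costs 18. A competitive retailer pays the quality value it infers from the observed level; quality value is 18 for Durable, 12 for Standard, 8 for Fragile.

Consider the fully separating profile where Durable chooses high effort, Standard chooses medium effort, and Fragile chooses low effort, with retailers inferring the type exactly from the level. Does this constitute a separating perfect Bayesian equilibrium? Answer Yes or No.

Separating prices: high effort → 18, medium effort → 12, low effort → 8.
Durable (assigned high effort): low effort: 8 − 0 = 8; medium effort: 12 − 4 = 8; high effort: 18 − 8 = 10. Durable stays.
Standard (assigned medium effort): low effort: 8 − 0 = 8; medium effort: 12 − 7 = 5; high effort: 18 − 14 = 4. Standard prefers low effort.
Fragile (assigned low effort): low effort: 8 − 0 = 8; medium effort: 12 − 9 = 3; high effort: 18 − 18 = 0. Fragile stays.
At least one type deviates; the separating profile fails.

No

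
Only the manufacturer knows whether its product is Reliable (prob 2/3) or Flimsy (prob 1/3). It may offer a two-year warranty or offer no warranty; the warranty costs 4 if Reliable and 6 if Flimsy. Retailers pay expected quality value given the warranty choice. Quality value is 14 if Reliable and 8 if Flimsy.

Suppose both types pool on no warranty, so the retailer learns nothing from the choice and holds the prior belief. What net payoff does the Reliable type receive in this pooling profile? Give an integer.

12

Pooled price = 2/3·14 + 1/3·8 = 12.
Reliable pays no cost for no warranty, so net payoff = 12.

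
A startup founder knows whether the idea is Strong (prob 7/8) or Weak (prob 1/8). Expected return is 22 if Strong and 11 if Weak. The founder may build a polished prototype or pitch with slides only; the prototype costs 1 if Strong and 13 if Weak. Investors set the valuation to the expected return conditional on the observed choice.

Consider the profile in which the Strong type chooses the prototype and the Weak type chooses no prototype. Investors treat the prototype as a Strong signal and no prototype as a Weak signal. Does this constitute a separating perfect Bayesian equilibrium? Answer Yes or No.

Yes

Under these beliefs, the prototype earns valuation 22 and no prototype earns valuation 11.
Strong: the prototype nets 22 − 1 = 21; no prototype nets 11. Strong prefers the prototype.
Weak: the prototype nets 22 − 13 = 9; no prototype nets 11. Weak prefers no prototype.
Neither type deviates, so the separating profile is an equilibrium.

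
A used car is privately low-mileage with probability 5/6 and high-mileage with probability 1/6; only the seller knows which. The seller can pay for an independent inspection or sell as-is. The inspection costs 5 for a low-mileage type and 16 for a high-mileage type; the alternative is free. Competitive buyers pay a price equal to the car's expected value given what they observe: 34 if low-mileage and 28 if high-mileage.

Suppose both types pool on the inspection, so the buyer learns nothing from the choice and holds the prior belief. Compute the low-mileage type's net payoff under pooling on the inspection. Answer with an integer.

Pooled price = 5/6·34 + 1/6·28 = 33.
low-mileage pays cost 5 for the inspection, so net payoff = 33 − 5 = 28.

28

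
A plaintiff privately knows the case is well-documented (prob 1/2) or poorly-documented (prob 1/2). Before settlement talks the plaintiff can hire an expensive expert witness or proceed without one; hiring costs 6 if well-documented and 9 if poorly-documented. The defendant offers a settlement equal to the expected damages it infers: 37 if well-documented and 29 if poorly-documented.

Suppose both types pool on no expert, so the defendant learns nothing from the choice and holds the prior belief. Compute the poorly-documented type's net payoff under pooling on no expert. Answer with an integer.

33

Pooled settlement = 1/2·37 + 1/2·29 = 33.
poorly-documented pays no cost for no expert, so net payoff = 33.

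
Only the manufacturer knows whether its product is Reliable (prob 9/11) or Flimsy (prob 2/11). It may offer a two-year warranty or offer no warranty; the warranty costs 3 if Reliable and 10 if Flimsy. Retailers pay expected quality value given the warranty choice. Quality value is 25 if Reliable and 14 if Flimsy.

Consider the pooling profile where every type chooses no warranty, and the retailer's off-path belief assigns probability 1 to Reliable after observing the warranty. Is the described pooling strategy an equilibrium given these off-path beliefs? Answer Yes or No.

On path, the retailer holds the prior and pays 9/11·25 + 2/11·14 = 23. Off path (the warranty), believing Reliable, it pays 25.
Reliable: no warranty nets 23; the warranty nets 25 − 3 = 22. Reliable stays.
Flimsy: no warranty nets 23; the warranty nets 25 − 10 = 15. Flimsy stays.
No type deviates, so pooling is sustained.

Yes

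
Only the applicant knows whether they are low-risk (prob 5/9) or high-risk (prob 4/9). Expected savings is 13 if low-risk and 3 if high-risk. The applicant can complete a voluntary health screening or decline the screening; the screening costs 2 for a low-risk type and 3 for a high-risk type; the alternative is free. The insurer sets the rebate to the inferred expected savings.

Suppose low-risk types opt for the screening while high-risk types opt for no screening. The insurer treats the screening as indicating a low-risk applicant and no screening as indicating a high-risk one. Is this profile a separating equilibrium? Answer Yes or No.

No

Under these beliefs, the screening earns rebate 13 and no screening earns rebate 3.
low-risk: the screening nets 13 − 2 = 11; no screening nets 3. low-risk prefers the screening.
high-risk: the screening nets 13 − 3 = 10; no screening nets 3. high-risk would deviate to the screening.
high-risk has a profitable deviation, so the profile is not an equilibrium.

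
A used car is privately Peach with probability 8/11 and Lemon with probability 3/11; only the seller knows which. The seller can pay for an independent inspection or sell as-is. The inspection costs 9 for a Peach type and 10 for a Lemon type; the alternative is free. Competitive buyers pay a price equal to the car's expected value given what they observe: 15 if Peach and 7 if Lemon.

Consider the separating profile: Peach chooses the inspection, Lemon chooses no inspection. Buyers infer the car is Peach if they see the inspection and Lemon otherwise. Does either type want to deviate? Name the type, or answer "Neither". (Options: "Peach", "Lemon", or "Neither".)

Peach

The inspection pays 15; no inspection pays 7.
Peach: assigned the inspection, nets 15 − 9 = 6; deviating to no inspection nets 7.
Lemon: assigned no inspection, nets 7; deviating to the inspection nets 15 − 10 = 5.
The Peach type gains 1 by deviating.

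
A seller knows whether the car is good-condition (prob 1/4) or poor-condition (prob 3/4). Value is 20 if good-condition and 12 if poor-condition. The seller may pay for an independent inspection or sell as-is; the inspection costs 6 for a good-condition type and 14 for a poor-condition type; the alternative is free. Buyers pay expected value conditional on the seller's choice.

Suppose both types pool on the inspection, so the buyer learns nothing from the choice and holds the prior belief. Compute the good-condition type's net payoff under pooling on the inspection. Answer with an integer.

Pooled price = 1/4·20 + 3/4·12 = 14.
good-condition pays cost 6 for the inspection, so net payoff = 14 − 6 = 8.

8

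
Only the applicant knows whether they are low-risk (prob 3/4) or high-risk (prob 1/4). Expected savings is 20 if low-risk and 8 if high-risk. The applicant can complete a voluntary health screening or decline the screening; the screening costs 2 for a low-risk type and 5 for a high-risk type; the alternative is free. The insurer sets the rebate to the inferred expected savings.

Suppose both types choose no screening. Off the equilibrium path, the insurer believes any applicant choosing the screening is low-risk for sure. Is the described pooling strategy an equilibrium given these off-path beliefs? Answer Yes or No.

No

On path, the insurer holds the prior and pays 3/4·20 + 1/4·8 = 17. Off path (the screening), believing low-risk, it pays 20.
low-risk: no screening nets 17; the screening nets 20 − 2 = 18. low-risk would deviate.
high-risk: no screening nets 17; the screening nets 20 − 5 = 15. high-risk stays.
A type deviates, so pooling fails.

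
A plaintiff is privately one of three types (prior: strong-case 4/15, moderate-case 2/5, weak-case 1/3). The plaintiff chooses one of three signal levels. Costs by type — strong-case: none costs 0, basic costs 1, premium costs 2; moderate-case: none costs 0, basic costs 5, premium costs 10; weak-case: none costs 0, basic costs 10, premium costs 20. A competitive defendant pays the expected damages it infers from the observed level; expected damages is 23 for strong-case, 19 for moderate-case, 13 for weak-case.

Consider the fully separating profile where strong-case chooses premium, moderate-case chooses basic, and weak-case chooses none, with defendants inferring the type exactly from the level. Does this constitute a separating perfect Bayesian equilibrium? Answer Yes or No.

Yes

Separating settlements: premium → 23, basic → 19, none → 13.
strong-case (assigned premium): none: 13 − 0 = 13; basic: 19 − 1 = 18; premium: 23 − 2 = 21. strong-case stays.
moderate-case (assigned basic): none: 13 − 0 = 13; basic: 19 − 5 = 14; premium: 23 − 10 = 13. moderate-case stays.
weak-case (assigned none): none: 13 − 0 = 13; basic: 19 − 10 = 9; premium: 23 − 20 = 3. weak-case stays.
Every type prefers its assigned level; separation holds.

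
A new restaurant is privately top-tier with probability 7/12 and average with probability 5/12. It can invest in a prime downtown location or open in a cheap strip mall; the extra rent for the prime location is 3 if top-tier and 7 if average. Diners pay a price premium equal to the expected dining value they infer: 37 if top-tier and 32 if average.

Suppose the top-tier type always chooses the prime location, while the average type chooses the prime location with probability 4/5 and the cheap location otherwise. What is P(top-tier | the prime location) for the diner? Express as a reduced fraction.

P(the prime location) = (7/12)·1 + (5/12)·(4/5) = 11/12.
By Bayes' rule, P(top-tier | the prime location) = (7/12) / (11/12) = 7/11.

7/11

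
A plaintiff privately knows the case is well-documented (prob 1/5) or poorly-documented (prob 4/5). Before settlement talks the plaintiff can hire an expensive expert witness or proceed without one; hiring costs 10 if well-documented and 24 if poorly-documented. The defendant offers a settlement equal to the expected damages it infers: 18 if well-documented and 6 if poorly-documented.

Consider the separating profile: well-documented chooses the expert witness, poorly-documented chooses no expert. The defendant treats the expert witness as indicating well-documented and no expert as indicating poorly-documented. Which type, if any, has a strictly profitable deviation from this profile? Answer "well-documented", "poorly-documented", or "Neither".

The expert witness pays 18; no expert pays 6.
well-documented: assigned the expert witness, nets 18 − 10 = 8; deviating to no expert nets 6.
poorly-documented: assigned no expert, nets 6; deviating to the expert witness nets 18 − 24 = -6.
Both types strictly prefer their assigned action; no profitable deviation.

Neither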